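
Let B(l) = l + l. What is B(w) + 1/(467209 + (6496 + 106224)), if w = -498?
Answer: -577609283/579929 ≈ -996.00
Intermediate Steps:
B(l) = 2*l
B(w) + 1/(467209 + (6496 + 106224)) = 2*(-498) + 1/(467209 + (6496 + 106224)) = -996 + 1/(467209 + 112720) = -996 + 1/579929 = -577609283/579929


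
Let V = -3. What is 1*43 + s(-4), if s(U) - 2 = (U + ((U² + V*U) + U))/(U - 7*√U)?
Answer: 2365/53 + 70*I/53 ≈ 44.623 + 1.3208*I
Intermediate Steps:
s(U) = 2 + (U² - U)/(U - 7*√U) (s(U) = 2 + (U + ((U² - 3*U) + U))/(U - 7*√U) = 2 + (U + (U² - 2*U))/(U - 7*√U) = 2 + (U² - U)/(U - 7*√U))
1*43 + s(-4) = 1*43 + (-1*(-4) - 1*(-4)² + 14*√(-4))/(-1*(-4) + 7*√(-4)) = 43 + (4 - 1*16 + 14*(2*I))/(4 + 7*(2*I)) = 43 + (4 - 16 + 28*I)/(4 + 14*I) = 43 + ((4 - 14*I)/212)*(-12 + 28*I) = 43 + (-12 + 28*I)*(4 - 14*I)/212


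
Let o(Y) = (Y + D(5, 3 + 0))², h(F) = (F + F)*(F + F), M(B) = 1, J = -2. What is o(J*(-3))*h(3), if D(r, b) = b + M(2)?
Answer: 3600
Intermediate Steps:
D(r, b) = 1 + b (D(r, b) = b + 1 = 1 + b)
h(F) = 4*F² (h(F) = (2*F)*(2*F) = 4*F²)
o(Y) = (4 + Y)² (o(Y) = (Y + (1 + (3 + 0)))² = (Y + (1 + 3))² = (Y + 4)² = (4 + Y)²)
o(J*(-3))*h(3) = (4 - 2*(-3))²*(4*3²) = (4 + 6)²*(4*9) = 10²*36 = 100*36 = 3600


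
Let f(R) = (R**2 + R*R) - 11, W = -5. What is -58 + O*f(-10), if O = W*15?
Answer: -14233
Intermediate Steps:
f(R) = -11 + 2*R**2 (f(R) = (R**2 + R**2) - 11 = 2*R**2 - 11 = -11 + 2*R**2)
O = -75 (O = -5*15 = -75)
-58 + O*f(-10) = -58 - 75*(-11 + 2*(-10)**2) = -58 - 75*(-11 + 2*100) = -58 - 75*(-11 + 200) = -58 - 75*189 = -58 - 14175 = -14233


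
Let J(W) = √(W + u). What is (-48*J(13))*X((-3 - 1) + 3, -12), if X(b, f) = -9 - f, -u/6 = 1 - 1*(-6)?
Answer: -144*I*√29 ≈ -775.46*I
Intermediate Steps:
u = -42 (u = -6*(1 - 1*(-6)) = -6*(1 + 6) = -6*7 = -42)
J(W) = √(-42 + W) (J(W) = √(W - 42) = √(-42 + W))
(-48*J(13))*X((-3 - 1) + 3, -12) = (-48*√(-42 + 13))*(-9 - 1*(-12)) = (-48*I*√29)*(-9 + 12) = -48*I*√29*3 = -144*I*√29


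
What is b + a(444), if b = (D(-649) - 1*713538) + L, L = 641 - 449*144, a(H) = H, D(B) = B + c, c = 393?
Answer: -777365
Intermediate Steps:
D(B) = 393 + B (D(B) = B + 393 = 393 + B)
L = -64015 (L = 641 - 64656 = -64015)
b = -777809 (b = ((393 - 649) - 1*713538) - 64015 = (-256 - 713538) - 64015 = -713794 - 64015 = -777809)
b + a(444) = -777809 + 444 = -777365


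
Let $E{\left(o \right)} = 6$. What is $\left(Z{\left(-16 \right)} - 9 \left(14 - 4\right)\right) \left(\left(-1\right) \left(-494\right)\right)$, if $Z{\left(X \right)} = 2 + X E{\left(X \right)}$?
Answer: $-90896$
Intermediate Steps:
$Z{\left(X \right)} = 2 + 6 X$ ($Z{\left(X \right)} = 2 + X 6 = 2 + 6 X$)
$\left(Z{\left(-16 \right)} - 9 \left(14 - 4\right)\right) \left(\left(-1\right) \left(-494\right)\right) = \left(\left(2 + 6 \left(-16\right)\right) - 9 \left(14 - 4\right)\right) \left(\left(-1\right) \left(-494\right)\right) = \left(\left(2 - 96\right) - 9 \left(14 - 4\right)\right) 494 = \left(-94 - 90\right) 494 = \left(-184\right) 494 = -90896$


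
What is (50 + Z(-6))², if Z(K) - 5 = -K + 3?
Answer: 4096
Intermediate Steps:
Z(K) = 8 - K (Z(K) = 5 + (-K + 3) = 5 + (3 - K) = 8 - K)
(50 + Z(-6))² = (50 + (8 - 1*(-6)))² = (50 + (8 + 6))² = (50 + 14)² = 64² = 4096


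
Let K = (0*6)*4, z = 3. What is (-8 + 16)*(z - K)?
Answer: 24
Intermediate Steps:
K = 0 (K = 0*4 = 0)
(-8 + 16)*(z - K) = (-8 + 16)*(3 - 1*0) = 8*(3 + 0) = 8*3 = 24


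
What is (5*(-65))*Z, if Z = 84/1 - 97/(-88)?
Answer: -2433925/88 ≈ -27658.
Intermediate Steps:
Z = 7489/88 (Z = 84*1 - 97*(-1/88) = 84 + 97/88 = 7489/88 ≈ 85.102)
(5*(-65))*Z = (5*(-65))*(7489/88) = -325*7489/88 = -2433925/88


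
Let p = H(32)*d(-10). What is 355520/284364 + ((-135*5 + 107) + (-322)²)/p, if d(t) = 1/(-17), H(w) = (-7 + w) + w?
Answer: -41538488764/1350729 ≈ -30753.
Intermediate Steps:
H(w) = -7 + 2*w
d(t) = -1/17
p = -57/17 (p = (-7 + 2*32)*(-1/17) = (-7 + 64)*(-1/17) = 57*(-1/17) = -57/17 ≈ -3.3529)
355520/284364 + ((-135*5 + 107) + (-322)²)/p = 355520/284364 + ((-135*5 + 107) + (-322)²)/(-57/17) = 355520*(1/284364) + ((-675 + 107) + 103684)*(-17/57) = 88880/71091 + (-568 + 103684)*(-17/57) = 88880/71091 + 103116*(-17/57) = 88880/71091 - 584324/19 = -41538488764/1350729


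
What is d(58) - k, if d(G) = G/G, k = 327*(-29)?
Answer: 9484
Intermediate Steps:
k = -9483
d(G) = 1
d(58) - k = 1 - 1*(-9483) = 1 + 9483 = 9484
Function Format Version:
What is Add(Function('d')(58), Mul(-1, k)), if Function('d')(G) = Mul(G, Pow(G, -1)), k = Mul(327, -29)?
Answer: 9484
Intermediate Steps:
k = -9483
Function('d')(G) = 1
Add(Function('d')(58), Mul(-1, k)) = Add(1, Mul(-1, -9483)) = Add(1, 9483) = 9484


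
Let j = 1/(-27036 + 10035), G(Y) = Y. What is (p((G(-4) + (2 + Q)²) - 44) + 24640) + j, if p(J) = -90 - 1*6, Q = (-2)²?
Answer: 417272543/17001 ≈ 24544.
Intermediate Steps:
Q = 4
j = -1/17001 (j = 1/(-17001) = -1/17001 ≈ -5.8820e-5)
p(J) = -96 (p(J) = -90 - 6 = -96)
(p((G(-4) + (2 + Q)²) - 44) + 24640) + j = (-96 + 24640) - 1/17001 = 24544 - 1/17001 = 417272543/17001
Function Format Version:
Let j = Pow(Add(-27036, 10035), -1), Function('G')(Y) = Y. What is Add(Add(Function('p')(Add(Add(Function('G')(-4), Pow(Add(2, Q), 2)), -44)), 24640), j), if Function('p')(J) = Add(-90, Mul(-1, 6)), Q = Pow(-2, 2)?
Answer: Rational(417272543, 17001) ≈ 24544.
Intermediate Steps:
Q = 4
j = Rational(-1, 17001) (j = Pow(-17001, -1) = Rational(-1, 17001) ≈ -5.8820e-5)
Function('p')(J) = -96 (Function('p')(J) = Add(-90, -6) = -96)
Add(Add(Function('p')(Add(Add(Function('G')(-4), Pow(Add(2, Q), 2)), -44)), 24640), j) = Add(Add(-96, 24640), Rational(-1, 17001)) = Add(24544, Rational(-1, 17001)) = Rational(417272543, 17001)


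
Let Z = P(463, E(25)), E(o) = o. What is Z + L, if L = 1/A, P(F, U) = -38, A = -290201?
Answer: -11027639/290201 ≈ -38.000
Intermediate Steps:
Z = -38
L = -1/290201 (L = 1/(-290201) = -1/290201 ≈ -3.4459e-6)
Z + L = -38 - 1/290201 = -11027639/290201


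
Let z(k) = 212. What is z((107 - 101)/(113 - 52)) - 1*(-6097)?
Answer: 6309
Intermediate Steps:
z((107 - 101)/(113 - 52)) - 1*(-6097) = 212 - 1*(-6097) = 212 + 6097 = 6309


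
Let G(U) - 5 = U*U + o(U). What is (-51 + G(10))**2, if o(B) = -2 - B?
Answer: 1764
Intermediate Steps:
G(U) = 3 + U**2 - U (G(U) = 5 + (U*U + (-2 - U)) = 5 + (U**2 + (-2 - U)) = 5 + (-2 + U**2 - U) = 3 + U**2 - U)
(-51 + G(10))**2 = (-51 + (3 + 10**2 - 1*10))**2 = (-51 + (3 + 100 - 10))**2 = (-51 + 93)**2 = 42**2 = 1764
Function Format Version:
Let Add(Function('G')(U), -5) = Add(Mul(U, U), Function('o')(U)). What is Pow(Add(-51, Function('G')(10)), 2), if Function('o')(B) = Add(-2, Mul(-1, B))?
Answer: 1764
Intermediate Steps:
Function('G')(U) = Add(3, Pow(U, 2), Mul(-1, U)) (Function('G')(U) = Add(5, Add(Mul(U, U), Add(-2, Mul(-1, U)))) = Add(5, Add(Pow(U, 2), Add(-2, Mul(-1, U)))) = Add(5, Add(-2, Pow(U, 2), Mul(-1, U))) = Add(3, Pow(U, 2), Mul(-1, U)))
Pow(Add(-51, Function('G')(10)), 2) = Pow(Add(-51, Add(3, Pow(10, 2), Mul(-1, 10))), 2) = Pow(Add(-51, Add(3, 100, -10)), 2) = Pow(Add(-51, 93), 2) = Pow(42, 2) = 1764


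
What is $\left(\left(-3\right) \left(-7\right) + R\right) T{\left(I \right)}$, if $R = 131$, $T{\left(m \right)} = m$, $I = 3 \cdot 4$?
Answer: $1824$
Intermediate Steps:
$I = 12$
$\left(\left(-3\right) \left(-7\right) + R\right) T{\left(I \right)} = \left(\left(-3\right) \left(-7\right) + 131\right) 12 = \left(21 + 131\right) 12 = 152 \cdot 12 = 1824$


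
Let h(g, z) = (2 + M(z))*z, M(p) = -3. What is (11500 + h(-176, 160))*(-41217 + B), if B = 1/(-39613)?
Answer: -2645021015640/5659 ≈ -4.6740e+8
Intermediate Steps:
B = -1/39613 ≈ -2.5244e-5
h(g, z) = -z (h(g, z) = (2 - 3)*z = -z)
(11500 + h(-176, 160))*(-41217 + B) = (11500 - 1*160)*(-41217 - 1/39613) = (11500 - 160)*(-1632729022/39613) = 11340*(-1632729022/39613) = -2645021015640/5659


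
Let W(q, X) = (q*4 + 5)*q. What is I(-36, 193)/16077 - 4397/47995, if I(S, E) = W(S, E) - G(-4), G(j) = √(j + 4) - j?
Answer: 169284431/771615615 ≈ 0.21939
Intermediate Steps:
G(j) = √(4 + j) - j
W(q, X) = q*(5 + 4*q) (W(q, X) = (4*q + 5)*q = (5 + 4*q)*q = q*(5 + 4*q))
I(S, E) = -4 + S*(5 + 4*S) (I(S, E) = S*(5 + 4*S) - (√(4 - 4) - 1*(-4)) = S*(5 + 4*S) - (√0 + 4) = S*(5 + 4*S) - (0 + 4) = S*(5 + 4*S) - 1*4 = S*(5 + 4*S) - 4 = -4 + S*(5 + 4*S))
I(-36, 193)/16077 - 4397/47995 = (-4 - 36*(5 + 4*(-36)))/16077 - 4397/47995 = (-4 - 36*(5 - 144))*(1/16077) - 4397*1/47995 = (-4 - 36*(-139))*(1/16077) - 4397/47995 = (-4 + 5004)*(1/16077) - 4397/47995 = 5000*(1/16077) - 4397/47995 = 5000/16077 - 4397/47995 = 169284431/771615615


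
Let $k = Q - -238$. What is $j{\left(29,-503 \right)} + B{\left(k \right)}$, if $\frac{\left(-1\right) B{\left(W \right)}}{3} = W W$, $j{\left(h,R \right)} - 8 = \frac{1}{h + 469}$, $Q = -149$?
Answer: $- \frac{11829989}{498} \approx -23755.0$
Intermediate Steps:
$j{\left(h,R \right)} = 8 + \frac{1}{469 + h}$ ($j{\left(h,R \right)} = 8 + \frac{1}{h + 469} = 8 + \frac{1}{469 + h}$)
$k = 89$ ($k = -149 - -238 = -149 + 238 = 89$)
$B{\left(W \right)} = - 3 W^{2}$ ($B{\left(W \right)} = - 3 W W = - 3 W^{2}$)
$j{\left(29,-503 \right)} + B{\left(k \right)} = \frac{3753 + 8 \cdot 29}{469 + 29} - 3 \cdot 89^{2} = \frac{3753 + 232}{498} - 23763 = \frac{1}{498} \cdot 3985 - 23763 = \frac{3985}{498} - 23763 = - \frac{11829989}{498}$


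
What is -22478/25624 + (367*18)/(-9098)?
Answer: -93444247/58281788 ≈ -1.6033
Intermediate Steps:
-22478/25624 + (367*18)/(-9098) = -22478*1/25624 + 6606*(-1/9098) = -11239/12812 - 3303/4549 = -93444247/58281788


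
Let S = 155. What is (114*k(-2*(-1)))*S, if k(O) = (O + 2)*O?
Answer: 141360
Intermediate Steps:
k(O) = O*(2 + O) (k(O) = (2 + O)*O = O*(2 + O))
(114*k(-2*(-1)))*S = (114*((-2*(-1))*(2 - 2*(-1))))*155 = (114*(2*(2 + 2)))*155 = (114*(2*4))*155 = (114*8)*155 = 912*155 = 141360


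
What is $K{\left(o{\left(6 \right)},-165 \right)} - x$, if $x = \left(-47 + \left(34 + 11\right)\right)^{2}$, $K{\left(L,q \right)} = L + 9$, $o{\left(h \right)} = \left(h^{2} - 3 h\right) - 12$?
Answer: $11$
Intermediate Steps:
$o{\left(h \right)} = -12 + h^{2} - 3 h$
$K{\left(L,q \right)} = 9 + L$
$x = 4$ ($x = \left(-47 + 45\right)^{2} = \left(-2\right)^{2} = 4$)
$K{\left(o{\left(6 \right)},-165 \right)} - x = \left(9 - \left(30 - 36\right)\right) - 4 = \left(9 - -6\right) - 4 = \left(9 + 6\right) - 4 = 15 - 4 = 11$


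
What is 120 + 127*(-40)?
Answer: -4960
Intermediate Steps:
120 + 127*(-40) = 120 - 5080 = -4960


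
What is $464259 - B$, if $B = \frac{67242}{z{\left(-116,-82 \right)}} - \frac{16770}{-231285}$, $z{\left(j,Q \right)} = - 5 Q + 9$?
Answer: $\frac{2998336316459}{6460561} \approx 4.641 \cdot 10^{5}$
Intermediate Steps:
$z{\left(j,Q \right)} = 9 - 5 Q$
$B = \frac{1037272840}{6460561}$ ($B = \frac{67242}{9 - -410} - \frac{16770}{-231285} = \frac{67242}{9 + 410} - - \frac{1118}{15419} = \frac{67242}{419} + \frac{1118}{15419} = \frac{1037272840}{6460561} \approx 160.55$)
$464259 - B = 464259 - \frac{1037272840}{6460561} = \frac{2998336316459}{6460561}$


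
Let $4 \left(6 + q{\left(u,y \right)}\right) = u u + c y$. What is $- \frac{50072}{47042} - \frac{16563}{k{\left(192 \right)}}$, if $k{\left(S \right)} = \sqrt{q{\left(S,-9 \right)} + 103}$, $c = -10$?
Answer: $- \frac{25036}{23521} - \frac{16563 \sqrt{37342}}{18671} \approx -172.49$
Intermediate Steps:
$q{\left(u,y \right)} = -6 - \frac{5 y}{2} + \frac{u^{2}}{4}$ ($q{\left(u,y \right)} = -6 + \frac{u u - 10 y}{4} = -6 + \frac{u^{2} - 10 y}{4} = -6 + \left(- \frac{5 y}{2} + \frac{u^{2}}{4}\right) = -6 - \frac{5 y}{2} + \frac{u^{2}}{4}$)
$k{\left(S \right)} = \sqrt{\frac{239}{2} + \frac{S^{2}}{4}}$ ($k{\left(S \right)} = \sqrt{\left(-6 - - \frac{45}{2} + \frac{S^{2}}{4}\right) + 103} = \sqrt{\left(-6 + \frac{45}{2} + \frac{S^{2}}{4}\right) + 103} = \sqrt{\left(\frac{33}{2} + \frac{S^{2}}{4}\right) + 103} = \sqrt{\frac{239}{2} + \frac{S^{2}}{4}}$)
$- \frac{50072}{47042} - \frac{16563}{k{\left(192 \right)}} = - \frac{50072}{47042} - \frac{16563}{\frac{1}{2} \sqrt{478 + 192^{2}}} = \left(-50072\right) \frac{1}{47042} - \frac{16563}{\frac{1}{2} \sqrt{478 + 36864}} = - \frac{25036}{23521} - \frac{16563}{\frac{1}{2} \sqrt{37342}} = - \frac{25036}{23521} - 16563 \frac{\sqrt{37342}}{18671} = - \frac{25036}{23521} - \frac{16563 \sqrt{37342}}{18671}$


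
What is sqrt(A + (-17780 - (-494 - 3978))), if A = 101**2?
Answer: I*sqrt(3107) ≈ 55.74*I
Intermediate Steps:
A = 10201
sqrt(A + (-17780 - (-494 - 3978))) = sqrt(10201 + (-17780 - (-494 - 3978))) = sqrt(10201 + (-17780 - 1*(-4472))) = sqrt(10201 + (-17780 + 4472)) = sqrt(10201 - 13308) = sqrt(-3107) = I*sqrt(3107)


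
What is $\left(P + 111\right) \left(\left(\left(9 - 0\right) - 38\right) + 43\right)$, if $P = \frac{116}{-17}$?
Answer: $\frac{24794}{17} \approx 1458.5$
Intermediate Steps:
$P = - \frac{116}{17}$ ($P = 116 \left(- \frac{1}{17}\right) = - \frac{116}{17} \approx -6.8235$)
$\left(P + 111\right) \left(\left(\left(9 - 0\right) - 38\right) + 43\right) = \left(- \frac{116}{17} + 111\right) \left(\left(\left(9 - 0\right) - 38\right) + 43\right) = \frac{1771 \left(\left(\left(9 + 0\right) - 38\right) + 43\right)}{17} = \frac{1771 \left(\left(9 - 38\right) + 43\right)}{17} = \frac{1771 \left(-29 + 43\right)}{17} = \frac{1771}{17} \cdot 14 = \frac{24794}{17}$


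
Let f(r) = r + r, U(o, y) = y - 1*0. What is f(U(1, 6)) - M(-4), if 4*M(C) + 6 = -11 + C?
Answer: 69/4 ≈ 17.250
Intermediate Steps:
M(C) = -17/4 + C/4 (M(C) = -3/2 + (-11 + C)/4 = -3/2 + (-11/4 + C/4) = -17/4 + C/4)
U(o, y) = y (U(o, y) = y + 0 = y)
f(r) = 2*r
f(U(1, 6)) - M(-4) = 2*6 - (-17/4 + (¼)*(-4)) = 12 - (-17/4 - 1) = 12 - 1*(-21/4) = 12 + 21/4 = 69/4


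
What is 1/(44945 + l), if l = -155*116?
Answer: 1/26965 ≈ 3.7085e-5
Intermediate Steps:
l = -17980
1/(44945 + l) = 1/(44945 - 17980) = 1/26965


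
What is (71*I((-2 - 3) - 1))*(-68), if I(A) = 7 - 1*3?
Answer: -19312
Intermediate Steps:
I(A) = 4 (I(A) = 7 - 3 = 4)
(71*I((-2 - 3) - 1))*(-68) = (71*4)*(-68) = 284*(-68) = -19312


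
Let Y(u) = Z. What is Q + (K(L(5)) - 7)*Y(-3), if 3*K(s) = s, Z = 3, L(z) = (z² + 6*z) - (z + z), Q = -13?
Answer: 11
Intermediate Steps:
L(z) = z² + 4*z (L(z) = (z² + 6*z) - 2*z = z² + 4*z)
K(s) = s/3
Y(u) = 3
Q + (K(L(5)) - 7)*Y(-3) = -13 + ((5*(4 + 5))/3 - 7)*3 = -13 + ((5*9)/3 - 7)*3 = -13 + ((⅓)*45 - 7)*3 = -13 + (15 - 7)*3 = -13 + 8*3 = -13 + 24 = 11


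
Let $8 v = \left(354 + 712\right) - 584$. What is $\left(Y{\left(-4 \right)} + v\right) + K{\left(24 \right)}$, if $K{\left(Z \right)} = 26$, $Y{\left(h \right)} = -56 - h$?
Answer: $\frac{137}{4} \approx 34.25$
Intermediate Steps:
$v = \frac{241}{4}$ ($v = \frac{\left(354 + 712\right) - 584}{8} = \frac{1066 - 584}{8} = \frac{1}{8} \cdot 482 = \frac{241}{4} \approx 60.25$)
$\left(Y{\left(-4 \right)} + v\right) + K{\left(24 \right)} = \left(\left(-56 - -4\right) + \frac{241}{4}\right) + 26 = \left(\left(-56 + 4\right) + \frac{241}{4}\right) + 26 = \left(-52 + \frac{241}{4}\right) + 26 = \frac{33}{4} + 26 = \frac{137}{4}$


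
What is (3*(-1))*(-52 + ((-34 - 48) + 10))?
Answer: 372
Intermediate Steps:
(3*(-1))*(-52 + ((-34 - 48) + 10)) = -3*(-52 + (-82 + 10)) = -3*(-52 - 72) = -3*(-124) = 372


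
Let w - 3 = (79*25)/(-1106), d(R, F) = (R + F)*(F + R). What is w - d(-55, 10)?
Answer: -28333/14 ≈ -2023.8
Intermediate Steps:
d(R, F) = (F + R)**2 (d(R, F) = (F + R)*(F + R) = (F + R)**2)
w = 17/14 (w = 3 + (79*25)/(-1106) = 3 + 1975*(-1/1106) = 3 - 25/14 = 17/14 ≈ 1.2143)
w - d(-55, 10) = 17/14 - (10 - 55)**2 = 17/14 - 1*(-45)**2 = 17/14 - 1*2025 = 17/14 - 2025 = -28333/14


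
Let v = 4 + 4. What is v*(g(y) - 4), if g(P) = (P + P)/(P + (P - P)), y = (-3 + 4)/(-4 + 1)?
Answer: -16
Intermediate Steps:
v = 8
y = -⅓ (y = 1/(-3) = 1*(-⅓) = -⅓ ≈ -0.33333)
g(P) = 2 (g(P) = (2*P)/(P + 0) = (2*P)/P = 2)
v*(g(y) - 4) = 8*(2 - 4) = 8*(-2) = -16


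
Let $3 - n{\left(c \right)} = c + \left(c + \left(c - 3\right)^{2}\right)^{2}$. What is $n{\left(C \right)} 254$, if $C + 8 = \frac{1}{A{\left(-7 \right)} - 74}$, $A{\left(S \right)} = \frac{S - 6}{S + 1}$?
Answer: $- \frac{112401620825962792}{34507149121} \approx -3.2573 \cdot 10^{6}$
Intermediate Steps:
$A{\left(S \right)} = \frac{-6 + S}{1 + S}$
$C = - \frac{3454}{431}$ ($C = -8 + \frac{1}{\frac{-6 - 7}{1 - 7} - 74} = -8 + \frac{1}{\frac{1}{-6} \left(-13\right) - 74} = -8 + \frac{1}{\left(- \frac{1}{6}\right) \left(-13\right) - 74} = -8 + \frac{1}{\frac{13}{6} - 74} = -8 + \frac{1}{- \frac{431}{6}} = -8 - \frac{6}{431} = - \frac{3454}{431} \approx -8.0139$)
$n{\left(c \right)} = 3 - c - \left(c + \left(-3 + c\right)^{2}\right)^{2}$ ($n{\left(c \right)} = 3 - \left(c + \left(c + \left(c - 3\right)^{2}\right)^{2}\right) = 3 - \left(c + \left(c + \left(-3 + c\right)^{2}\right)^{2}\right) = 3 - c - \left(c + \left(-3 + c\right)^{2}\right)^{2}$)
$n{\left(C \right)} 254 = \left(3 - - \frac{3454}{431} - \left(- \frac{3454}{431} + \left(-3 - \frac{3454}{431}\right)^{2}\right)^{2}\right) 254 = \left(3 + \frac{3454}{431} - \left(- \frac{3454}{431} + \left(- \frac{4747}{431}\right)^{2}\right)^{2}\right) 254 = \left(3 + \frac{3454}{431} - \left(- \frac{3454}{431} + \frac{22534009}{185761}\right)^{2}\right) 254 = \left(3 + \frac{3454}{431} - \left(\frac{21045335}{185761}\right)^{2}\right) 254 = \left(3 + \frac{3454}{431} - \frac{442906125262225}{34507149121}\right) 254 = \left(- \frac{442526066243948}{34507149121}\right) 254 = - \frac{112401620825962792}{34507149121}$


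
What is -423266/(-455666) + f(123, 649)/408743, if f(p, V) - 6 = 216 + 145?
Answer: 86587122030/93125143919 ≈ 0.92979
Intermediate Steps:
f(p, V) = 367 (f(p, V) = 6 + (216 + 145) = 6 + 361 = 367)
-423266/(-455666) + f(123, 649)/408743 = -423266/(-455666) + 367/408743 = -423266*(-1/455666) + 367*(1/408743) = 211633/227833 + 367/408743 = 86587122030/93125143919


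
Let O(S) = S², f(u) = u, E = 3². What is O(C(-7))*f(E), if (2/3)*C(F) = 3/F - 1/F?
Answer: 81/49 ≈ 1.6531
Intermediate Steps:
E = 9
C(F) = 3/F (C(F) = 3*(3/F - 1/F)/2 = 3*(2/F)/2 = 3/F)
O(C(-7))*f(E) = (3/(-7))²*9 = (3*(-⅐))²*9 = (-3/7)²*9 = (9/49)*9 = 81/49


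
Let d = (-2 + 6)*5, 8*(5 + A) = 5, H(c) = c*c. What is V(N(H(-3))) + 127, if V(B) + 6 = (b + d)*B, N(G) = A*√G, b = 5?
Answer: -1657/8 ≈ -207.13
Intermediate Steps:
H(c) = c²
A = -35/8 (A = -5 + (⅛)*5 = -5 + 5/8 = -35/8 ≈ -4.3750)
d = 20 (d = 4*5 = 20)
N(G) = -35*√G/8
V(B) = -6 + 25*B (V(B) = -6 + (5 + 20)*B = -6 + 25*B)
V(N(H(-3))) + 127 = (-6 + 25*(-35*√((-3)²)/8)) + 127 = (-6 + 25*(-35*√9/8)) + 127 = (-6 + 25*(-35/8*3)) + 127 = (-6 + 25*(-105/8)) + 127 = (-6 - 2625/8) + 127 = -2673/8 + 127 = -1657/8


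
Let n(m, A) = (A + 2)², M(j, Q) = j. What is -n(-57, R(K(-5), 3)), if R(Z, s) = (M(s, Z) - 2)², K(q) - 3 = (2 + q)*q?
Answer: -9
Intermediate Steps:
K(q) = 3 + q*(2 + q) (K(q) = 3 + (2 + q)*q = 3 + q*(2 + q))
R(Z, s) = (-2 + s)² (R(Z, s) = (s - 2)² = (-2 + s)²)
n(m, A) = (2 + A)²
-n(-57, R(K(-5), 3)) = -(2 + (-2 + 3)²)² = -(2 + 1²)² = -(2 + 1)² = -1*3² = -1*9 = -9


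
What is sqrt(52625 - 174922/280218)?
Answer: 2*sqrt(258261121541094)/140109 ≈ 229.40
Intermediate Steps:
sqrt(52625 - 174922/280218) = sqrt(52625 - 174922*1/280218) = sqrt(52625 - 87461/140109) = sqrt(7373148664/140109) = 2*sqrt(258261121541094)/140109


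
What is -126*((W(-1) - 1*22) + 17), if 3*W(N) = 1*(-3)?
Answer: 756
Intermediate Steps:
W(N) = -1 (W(N) = (1*(-3))/3 = (⅓)*(-3) = -1)
-126*((W(-1) - 1*22) + 17) = -126*((-1 - 1*22) + 17) = -126*((-1 - 22) + 17) = -126*(-23 + 17) = -126*(-6) = 756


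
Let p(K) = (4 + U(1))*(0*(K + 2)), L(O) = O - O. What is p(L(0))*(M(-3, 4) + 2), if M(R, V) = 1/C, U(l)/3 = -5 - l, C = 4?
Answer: 0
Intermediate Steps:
U(l) = -15 - 3*l (U(l) = 3*(-5 - l) = -15 - 3*l)
M(R, V) = 1/4
L(O) = 0
p(K) = 0 (p(K) = (4 + (-15 - 3*1))*(0*(K + 2)) = (4 + (-15 - 3))*(0*(2 + K)) = (4 - 18)*0 = -14*0 = 0)
p(L(0))*(M(-3, 4) + 2) = 0*(1/4 + 2) = 0*(9/4) = 0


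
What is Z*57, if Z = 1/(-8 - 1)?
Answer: -19/3 ≈ -6.3333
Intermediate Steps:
Z = -1/9 (Z = 1/(-9) = -1/9 ≈ -0.11111)
Z*57 = -1/9*57 = -19/3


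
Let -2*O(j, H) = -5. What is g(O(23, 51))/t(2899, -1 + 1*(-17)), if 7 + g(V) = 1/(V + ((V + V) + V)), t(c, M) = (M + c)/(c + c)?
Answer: -200031/14405 ≈ -13.886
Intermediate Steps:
O(j, H) = 5/2 (O(j, H) = -1/2*(-5) = 5/2)
t(c, M) = (M + c)/(2*c) (t(c, M) = (M + c)/((2*c)) = (M + c)*(1/(2*c)) = (M + c)/(2*c))
g(V) = -7 + 1/(4*V) (g(V) = -7 + 1/(V + ((V + V) + V)) = -7 + 1/(V + (2*V + V)) = -7 + 1/(V + 3*V) = -7 + 1/(4*V))
g(O(23, 51))/t(2899, -1 + 1*(-17)) = (-7 + 1/(4*(5/2)))/(((1/2)*((-1 + 1*(-17)) + 2899)/2899)) = (-7 + (1/4)*(2/5))/(((1/2)*(1/2899)*((-1 - 17) + 2899))) = (-7 + 1/10)/(((1/2)*(1/2899)*(-18 + 2899))) = -69/(10*((1/2)*(1/2899)*2881)) = -69/(10*2881/5798) = -69/10*5798/2881 = -200031/14405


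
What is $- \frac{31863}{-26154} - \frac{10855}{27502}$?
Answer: $\frac{49366213}{59940609} \approx 0.82359$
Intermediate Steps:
$- \frac{31863}{-26154} - \frac{10855}{27502} = \left(-31863\right) \left(- \frac{1}{26154}\right) - \frac{10855}{27502} = \frac{10621}{8718} - \frac{10855}{27502} = \frac{49366213}{59940609}$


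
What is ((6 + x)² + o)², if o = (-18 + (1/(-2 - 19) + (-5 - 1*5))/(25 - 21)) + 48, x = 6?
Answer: 207504025/7056 ≈ 29408.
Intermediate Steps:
o = 2309/84 (o = (-18 + (1/(-21) + (-5 - 5))/4) + 48 = (-18 + (-1/21 - 10)*(¼)) + 48 = (-18 - 211/21*¼) + 48 = (-18 - 211/84) + 48 = -1723/84 + 48 = 2309/84 ≈ 27.488)
((6 + x)² + o)² = ((6 + 6)² + 2309/84)² = (12² + 2309/84)² = (144 + 2309/84)² = (14405/84)² = 207504025/7056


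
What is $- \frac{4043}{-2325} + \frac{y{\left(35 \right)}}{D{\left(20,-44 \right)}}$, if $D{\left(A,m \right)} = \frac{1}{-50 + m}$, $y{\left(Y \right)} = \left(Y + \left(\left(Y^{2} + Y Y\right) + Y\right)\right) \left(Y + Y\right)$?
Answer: $- \frac{38552215957}{2325} \approx -1.6582 \cdot 10^{7}$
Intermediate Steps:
$y{\left(Y \right)} = 2 Y \left(2 Y + 2 Y^{2}\right)$ ($y{\left(Y \right)} = \left(Y + \left(\left(Y^{2} + Y^{2}\right) + Y\right)\right) 2 Y = \left(Y + \left(2 Y^{2} + Y\right)\right) 2 Y = \left(Y + \left(Y + 2 Y^{2}\right)\right) 2 Y = \left(2 Y + 2 Y^{2}\right) 2 Y = 2 Y \left(2 Y + 2 Y^{2}\right)$)
$- \frac{4043}{-2325} + \frac{y{\left(35 \right)}}{D{\left(20,-44 \right)}} = - \frac{4043}{-2325} + \frac{4 \cdot 35^{2} \left(1 + 35\right)}{\frac{1}{-50 - 44}} = \left(-4043\right) \left(- \frac{1}{2325}\right) + \frac{4 \cdot 1225 \cdot 36}{\frac{1}{-94}} = \frac{4043}{2325} + \frac{176400}{- \frac{1}{94}} = \frac{4043}{2325} + 176400 \left(-94\right) = \frac{4043}{2325} - 16581600 = - \frac{38552215957}{2325}$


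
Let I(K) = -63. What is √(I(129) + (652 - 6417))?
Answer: 2*I*√1457 ≈ 76.341*I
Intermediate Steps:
√(I(129) + (652 - 6417)) = √(-63 + (652 - 6417)) = √(-63 - 5765) = √(-5828) = 2*I*√1457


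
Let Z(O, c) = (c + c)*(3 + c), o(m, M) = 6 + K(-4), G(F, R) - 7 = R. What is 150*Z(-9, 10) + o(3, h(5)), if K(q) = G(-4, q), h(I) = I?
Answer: 39009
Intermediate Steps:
G(F, R) = 7 + R
K(q) = 7 + q
o(m, M) = 9 (o(m, M) = 6 + (7 - 4) = 6 + 3 = 9)
Z(O, c) = 2*c*(3 + c) (Z(O, c) = (2*c)*(3 + c) = 2*c*(3 + c))
150*Z(-9, 10) + o(3, h(5)) = 150*(2*10*(3 + 10)) + 9 = 150*(2*10*13) + 9 = 150*260 + 9 = 39000 + 9 = 39009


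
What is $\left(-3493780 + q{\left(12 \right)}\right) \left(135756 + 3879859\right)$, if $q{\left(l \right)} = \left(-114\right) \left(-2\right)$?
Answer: $-14028759814480$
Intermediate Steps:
$q{\left(l \right)} = 228$
$\left(-3493780 + q{\left(12 \right)}\right) \left(135756 + 3879859\right) = \left(-3493780 + 228\right) \left(135756 + 3879859\right) = \left(-3493552\right) 4015615 = -14028759814480$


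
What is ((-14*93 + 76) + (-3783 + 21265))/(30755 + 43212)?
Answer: 16256/73967 ≈ 0.21977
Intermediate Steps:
((-14*93 + 76) + (-3783 + 21265))/(30755 + 43212) = ((-1302 + 76) + 17482)/73967 = (-1226 + 17482)*(1/73967) = 16256*(1/73967) = 16256/73967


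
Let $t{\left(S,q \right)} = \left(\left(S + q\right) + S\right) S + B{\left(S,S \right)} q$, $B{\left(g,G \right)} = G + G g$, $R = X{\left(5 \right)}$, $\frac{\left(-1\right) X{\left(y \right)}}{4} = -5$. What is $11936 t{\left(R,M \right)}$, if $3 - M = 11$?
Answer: $-32465920$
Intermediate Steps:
$X{\left(y \right)} = 20$ ($X{\left(y \right)} = \left(-4\right) \left(-5\right) = 20$)
$R = 20$
$M = -8$ ($M = 3 - 11 = -8$)
$t{\left(S,q \right)} = S \left(q + 2 S\right) + S q \left(1 + S\right)$ ($t{\left(S,q \right)} = \left(\left(S + q\right) + S\right) S + S \left(1 + S\right) q = \left(q + 2 S\right) S + S q \left(1 + S\right) = S \left(q + 2 S\right) + S q \left(1 + S\right)$)
$11936 t{\left(R,M \right)} = 11936 \cdot 20 \left(-8 + 2 \cdot 20 - 8 \left(1 + 20\right)\right) = 11936 \cdot 20 \left(-8 + 40 - 168\right) = 11936 \cdot 20 \left(-136\right) = 11936 \left(-2720\right) = -32465920$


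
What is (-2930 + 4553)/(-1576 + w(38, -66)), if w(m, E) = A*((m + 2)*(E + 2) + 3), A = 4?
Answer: -1623/11804 ≈ -0.13750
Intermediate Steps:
w(m, E) = 12 + 4*(2 + E)*(2 + m) (w(m, E) = 4*((m + 2)*(E + 2) + 3) = 4*((2 + m)*(2 + E) + 3) = 4*((2 + E)*(2 + m) + 3) = 4*(3 + (2 + E)*(2 + m)) = 12 + 4*(2 + E)*(2 + m))
(-2930 + 4553)/(-1576 + w(38, -66)) = (-2930 + 4553)/(-1576 + (28 + 8*(-66) + 8*38 + 4*(-66)*38)) = 1623/(-1576 + (28 - 528 + 304 - 10032)) = 1623/(-1576 - 10228) = 1623/(-11804) = 1623*(-1/11804) = -1623/11804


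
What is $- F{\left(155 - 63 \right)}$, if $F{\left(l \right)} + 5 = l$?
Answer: $-87$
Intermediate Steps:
$F{\left(l \right)} = -5 + l$
$- F{\left(155 - 63 \right)} = - (-5 + \left(155 - 63\right)) = - (-5 + 92) = \left(-1\right) 87 = -87$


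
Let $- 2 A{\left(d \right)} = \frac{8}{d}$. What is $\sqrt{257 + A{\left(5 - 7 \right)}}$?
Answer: $\sqrt{259} \approx 16.093$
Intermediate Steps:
$A{\left(d \right)} = - \frac{4}{d}$ ($A{\left(d \right)} = - \frac{8 \frac{1}{d}}{2} = - \frac{4}{d}$)
$\sqrt{257 + A{\left(5 - 7 \right)}} = \sqrt{257 - \frac{4}{5 - 7}} = \sqrt{257 - \frac{4}{-2}} = \sqrt{257 - -2} = \sqrt{257 + 2} = \sqrt{259}$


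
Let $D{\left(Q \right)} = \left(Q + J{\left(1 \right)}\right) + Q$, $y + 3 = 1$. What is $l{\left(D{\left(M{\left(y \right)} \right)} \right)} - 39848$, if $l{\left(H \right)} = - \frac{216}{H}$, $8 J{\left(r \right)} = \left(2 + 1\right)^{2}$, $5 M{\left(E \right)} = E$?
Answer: $- \frac{526664}{13} \approx -40513.0$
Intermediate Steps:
$y = -2$ ($y = -3 + 1 = -2$)
$M{\left(E \right)} = \frac{E}{5}$
$J{\left(r \right)} = \frac{9}{8}$ ($J{\left(r \right)} = \frac{\left(2 + 1\right)^{2}}{8} = \frac{3^{2}}{8} = \frac{1}{8} \cdot 9 = \frac{9}{8}$)
$D{\left(Q \right)} = \frac{9}{8} + 2 Q$ ($D{\left(Q \right)} = \left(Q + \frac{9}{8}\right) + Q = \left(\frac{9}{8} + Q\right) + Q = \frac{9}{8} + 2 Q$)
$l{\left(D{\left(M{\left(y \right)} \right)} \right)} - 39848 = - \frac{216}{\frac{9}{8} + 2 \cdot \frac{1}{5} \left(-2\right)} - 39848 = - \frac{216}{\frac{9}{8} + 2 \left(- \frac{2}{5}\right)} - 39848 = - \frac{216}{\frac{9}{8} - \frac{4}{5}} - 39848 = - \frac{216}{\frac{13}{40}} - 39848 = \left(-216\right) \frac{40}{13} - 39848 = - \frac{8640}{13} - 39848 = - \frac{526664}{13}$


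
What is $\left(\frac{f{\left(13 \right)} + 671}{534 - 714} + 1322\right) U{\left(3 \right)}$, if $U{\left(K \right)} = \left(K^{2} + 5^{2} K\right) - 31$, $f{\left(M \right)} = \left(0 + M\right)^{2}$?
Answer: $\frac{209456}{3} \approx 69819.0$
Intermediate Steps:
$f{\left(M \right)} = M^{2}$
$U{\left(K \right)} = -31 + K^{2} + 25 K$ ($U{\left(K \right)} = \left(K^{2} + 25 K\right) - 31 = -31 + K^{2} + 25 K$)
$\left(\frac{f{\left(13 \right)} + 671}{534 - 714} + 1322\right) U{\left(3 \right)} = \left(\frac{13^{2} + 671}{534 - 714} + 1322\right) \left(-31 + 3^{2} + 25 \cdot 3\right) = \left(\frac{169 + 671}{-180} + 1322\right) \left(-31 + 9 + 75\right) = \left(840 \left(- \frac{1}{180}\right) + 1322\right) 53 = \left(- \frac{14}{3} + 1322\right) 53 = \frac{3952}{3} \cdot 53 = \frac{209456}{3}$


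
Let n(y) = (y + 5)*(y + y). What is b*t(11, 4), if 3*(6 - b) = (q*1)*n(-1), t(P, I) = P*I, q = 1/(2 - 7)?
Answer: 3608/15 ≈ 240.53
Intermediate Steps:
n(y) = 2*y*(5 + y) (n(y) = (5 + y)*(2*y) = 2*y*(5 + y))
q = -⅕ (q = 1/(-5) = -⅕ ≈ -0.20000)
t(P, I) = I*P
b = 82/15 (b = 6 - (-⅕*1)*2*(-1)*(5 - 1)/3 = 6 - (-1)*2*(-1)*4/15 = 6 - (-1)*(-8)/15 = 6 - ⅓*8/5 = 6 - 8/15 = 82/15 ≈ 5.4667)
b*t(11, 4) = 82*(4*11)/15 = (82/15)*44 = 3608/15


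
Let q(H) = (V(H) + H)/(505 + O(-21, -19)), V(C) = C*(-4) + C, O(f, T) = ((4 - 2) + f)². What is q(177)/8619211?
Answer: -177/3732118363 ≈ -4.7426e-8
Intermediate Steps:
O(f, T) = (2 + f)²
V(C) = -3*C (V(C) = -4*C + C = -3*C)
q(H) = -H/433 (q(H) = (-3*H + H)/(505 + (2 - 21)²) = (-2*H)/(505 + (-19)²) = (-2*H)/(505 + 361) = -2*H/866 = -2*H*(1/866) = -H/433)
q(177)/8619211 = -1/433*177/8619211 = -177/433*1/8619211 = -177/3732118363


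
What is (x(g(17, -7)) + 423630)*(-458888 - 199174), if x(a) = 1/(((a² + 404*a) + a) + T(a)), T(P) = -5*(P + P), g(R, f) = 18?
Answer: -115133994526339/413 ≈ -2.7877e+11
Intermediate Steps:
T(P) = -10*P
x(a) = 1/(a² + 395*a) (x(a) = 1/(((a² + 404*a) + a) - 10*a) = 1/((a² + 405*a) - 10*a) = 1/(a² + 395*a))
(x(g(17, -7)) + 423630)*(-458888 - 199174) = (1/(18*(395 + 18)) + 423630)*(-458888 - 199174) = ((1/18)/413 + 423630)*(-658062) = ((1/18)*(1/413) + 423630)*(-658062) = (1/7434 + 423630)*(-658062) = (3149265421/7434)*(-658062) = -115133994526339/413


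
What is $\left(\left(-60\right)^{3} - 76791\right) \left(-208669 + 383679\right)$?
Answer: $-51241352910$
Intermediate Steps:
$\left(\left(-60\right)^{3} - 76791\right) \left(-208669 + 383679\right) = \left(-216000 - 76791\right) 175010 = \left(-292791\right) 175010 = -51241352910$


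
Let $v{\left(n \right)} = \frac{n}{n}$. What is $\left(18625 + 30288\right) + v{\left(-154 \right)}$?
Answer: $48914$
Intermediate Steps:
$v{\left(n \right)} = 1$
$\left(18625 + 30288\right) + v{\left(-154 \right)} = \left(18625 + 30288\right) + 1 = 48913 + 1 = 48914$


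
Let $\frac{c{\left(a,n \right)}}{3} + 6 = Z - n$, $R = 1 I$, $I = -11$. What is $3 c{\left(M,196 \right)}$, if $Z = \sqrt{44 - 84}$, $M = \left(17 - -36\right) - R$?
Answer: $-1818 + 18 i \sqrt{10} \approx -1818.0 + 56.921 i$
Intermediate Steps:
$R = -11$ ($R = 1 \left(-11\right) = -11$)
$M = 64$ ($M = \left(17 - -36\right) - -11 = \left(17 + 36\right) + 11 = 53 + 11 = 64$)
$Z = 2 i \sqrt{10}$ ($Z = \sqrt{-40} = 2 i \sqrt{10} \approx 6.3246 i$)
$c{\left(a,n \right)} = -18 - 3 n + 6 i \sqrt{10}$ ($c{\left(a,n \right)} = -18 + 3 \left(2 i \sqrt{10} - n\right) = -18 + 3 \left(- n + 2 i \sqrt{10}\right) = -18 - \left(3 n - 6 i \sqrt{10}\right) = -18 - 3 n + 6 i \sqrt{10}$)
$3 c{\left(M,196 \right)} = 3 \left(-18 - 588 + 6 i \sqrt{10}\right) = 3 \left(-606 + 6 i \sqrt{10}\right) = -1818 + 18 i \sqrt{10}$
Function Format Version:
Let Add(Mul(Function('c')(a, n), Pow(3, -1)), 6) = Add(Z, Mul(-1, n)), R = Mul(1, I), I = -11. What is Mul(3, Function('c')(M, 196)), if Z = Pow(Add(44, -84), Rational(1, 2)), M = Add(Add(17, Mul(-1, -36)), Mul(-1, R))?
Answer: Add(-1818, Mul(18, I, Pow(10, Rational(1, 2)))) ≈ Add(-1818.0, Mul(56.921, I))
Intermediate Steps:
R = -11 (R = Mul(1, -11) = -11)
M = 64 (M = Add(Add(17, Mul(-1, -36)), Mul(-1, -11)) = Add(Add(17, 36), 11) = Add(53, 11) = 64)
Z = Mul(2, I, Pow(10, Rational(1, 2))) (Z = Pow(-40, Rational(1, 2)) = Mul(2, I, Pow(10, Rational(1, 2))) ≈ Mul(6.3246, I))
Function('c')(a, n) = Add(-18, Mul(-3, n), Mul(6, I, Pow(10, Rational(1, 2)))) (Function('c')(a, n) = Add(-18, Mul(3, Add(Mul(2, I, Pow(10, Rational(1, 2))), Mul(-1, n)))) = Add(-18, Mul(3, Add(Mul(-1, n), Mul(2, I, Pow(10, Rational(1, 2)))))) = Add(-18, Add(Mul(-3, n), Mul(6, I, Pow(10, Rational(1, 2))))) = Add(-18, Mul(-3, n), Mul(6, I, Pow(10, Rational(1, 2)))))
Mul(3, Function('c')(M, 196)) = Mul(3, Add(-18, Mul(-3, 196), Mul(6, I, Pow(10, Rational(1, 2))))) = Mul(3, Add(-18, -588, Mul(6, I, Pow(10, Rational(1, 2))))) = Mul(3, Add(-606, Mul(6, I, Pow(10, Rational(1, 2))))) = Add(-1818, Mul(18, I, Pow(10, Rational(1, 2))))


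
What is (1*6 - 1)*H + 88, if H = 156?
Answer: 868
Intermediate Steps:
(1*6 - 1)*H + 88 = (1*6 - 1)*156 + 88 = (6 - 1)*156 + 88 = 5*156 + 88 = 780 + 88 = 868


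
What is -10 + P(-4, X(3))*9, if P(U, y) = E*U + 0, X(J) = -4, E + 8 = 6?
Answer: 62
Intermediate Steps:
E = -2 (E = -8 + 6 = -2)
P(U, y) = -2*U (P(U, y) = -2*U + 0 = -2*U)
-10 + P(-4, X(3))*9 = -10 - 2*(-4)*9 = -10 + 8*9 = -10 + 72 = 62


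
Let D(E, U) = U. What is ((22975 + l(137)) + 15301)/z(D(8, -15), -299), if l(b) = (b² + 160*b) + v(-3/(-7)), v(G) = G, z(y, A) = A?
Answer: -552758/2093 ≈ -264.10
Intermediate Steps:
l(b) = 3/7 + b² + 160*b (l(b) = (b² + 160*b) - 3/(-7) = (b² + 160*b) - 3*(-⅐) = (b² + 160*b) + 3/7 = 3/7 + b² + 160*b)
((22975 + l(137)) + 15301)/z(D(8, -15), -299) = ((22975 + (3/7 + 137² + 160*137)) + 15301)/(-299) = ((22975 + (3/7 + 18769 + 21920)) + 15301)*(-1/299) = ((22975 + 284826/7) + 15301)*(-1/299) = (445651/7 + 15301)*(-1/299) = (552758/7)*(-1/299) = -552758/2093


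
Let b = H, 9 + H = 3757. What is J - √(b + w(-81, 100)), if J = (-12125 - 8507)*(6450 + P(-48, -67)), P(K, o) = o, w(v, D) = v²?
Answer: -131694056 - 13*√61 ≈ -1.3169e+8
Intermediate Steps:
H = 3748 (H = -9 + 3757 = 3748)
b = 3748
J = -131694056 (J = (-12125 - 8507)*(6450 - 67) = -20632*6383 = -131694056)
J - √(b + w(-81, 100)) = -131694056 - √(3748 + (-81)²) = -131694056 - √(3748 + 6561) = -131694056 - √10309 = -131694056 - 13*√61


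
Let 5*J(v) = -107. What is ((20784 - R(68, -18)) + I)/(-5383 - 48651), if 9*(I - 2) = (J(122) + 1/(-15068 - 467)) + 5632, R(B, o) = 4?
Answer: -299279600/755476371 ≈ -0.39615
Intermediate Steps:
J(v) = -107/5 (J(v) = (⅕)*(-107) = -107/5)
I = 17488060/27963 (I = 2 + ((-107/5 + 1/(-15068 - 467)) + 5632)/9 = 2 + ((-107/5 + 1/(-15535)) + 5632)/9 = 2 + ((-107/5 - 1/15535) + 5632)/9 = 2 + (-66490/3107 + 5632)/9 = 2 + (⅑)*(17432134/3107) = 2 + 17432134/27963 = 17488060/27963 ≈ 625.40)
((20784 - R(68, -18)) + I)/(-5383 - 48651) = ((20784 - 1*4) + 17488060/27963)/(-5383 - 48651) = ((20784 - 4) + 17488060/27963)/(-54034) = (20780 + 17488060/27963)*(-1/54034) = (598559200/27963)*(-1/54034) = -299279600/755476371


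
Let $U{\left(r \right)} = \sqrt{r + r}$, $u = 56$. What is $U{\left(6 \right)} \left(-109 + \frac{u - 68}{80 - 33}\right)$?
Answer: $- \frac{10270 \sqrt{3}}{47} \approx -378.47$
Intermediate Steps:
$U{\left(r \right)} = \sqrt{2} \sqrt{r}$ ($U{\left(r \right)} = \sqrt{2 r} = \sqrt{2} \sqrt{r}$)
$U{\left(6 \right)} \left(-109 + \frac{u - 68}{80 - 33}\right) = \sqrt{2} \sqrt{6} \left(-109 + \frac{56 - 68}{80 - 33}\right) = 2 \sqrt{3} \left(-109 - \frac{12}{47}\right) = 2 \sqrt{3} \left(- \frac{5135}{47}\right) = - \frac{10270 \sqrt{3}}{47}$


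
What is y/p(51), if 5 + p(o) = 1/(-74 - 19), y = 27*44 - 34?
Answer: -53661/233 ≈ -230.30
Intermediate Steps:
y = 1154 (y = 1188 - 34 = 1154)
p(o) = -466/93 (p(o) = -5 + 1/(-74 - 19) = -5 + 1/(-93) = -5 - 1/93 = -466/93)
y/p(51) = 1154/(-466/93) = 1154*(-93/466) = -53661/233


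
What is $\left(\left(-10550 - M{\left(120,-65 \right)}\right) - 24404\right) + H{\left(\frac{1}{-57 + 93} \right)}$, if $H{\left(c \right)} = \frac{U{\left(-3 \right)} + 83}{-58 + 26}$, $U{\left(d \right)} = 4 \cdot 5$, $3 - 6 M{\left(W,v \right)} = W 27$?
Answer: $- \frac{1101367}{32} \approx -34418.0$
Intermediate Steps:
$M{\left(W,v \right)} = \frac{1}{2} - \frac{9 W}{2}$ ($M{\left(W,v \right)} = \frac{1}{2} - \frac{W 27}{6} = \frac{1}{2} - \frac{27 W}{6} = \frac{1}{2} - \frac{9 W}{2}$)
$U{\left(d \right)} = 20$
$H{\left(c \right)} = - \frac{103}{32}$ ($H{\left(c \right)} = \frac{20 + 83}{-58 + 26} = \frac{103}{-32} = 103 \left(- \frac{1}{32}\right) = - \frac{103}{32}$)
$\left(\left(-10550 - M{\left(120,-65 \right)}\right) - 24404\right) + H{\left(\frac{1}{-57 + 93} \right)} = \left(\left(-10550 - \left(\frac{1}{2} - 540\right)\right) - 24404\right) - \frac{103}{32} = \left(\left(-10550 - - \frac{1079}{2}\right) - 24404\right) - \frac{103}{32} = \left(\left(-10550 + \frac{1079}{2}\right) - 24404\right) - \frac{103}{32} = \left(- \frac{20021}{2} - 24404\right) - \frac{103}{32} = - \frac{68829}{2} - \frac{103}{32} = - \frac{1101367}{32}$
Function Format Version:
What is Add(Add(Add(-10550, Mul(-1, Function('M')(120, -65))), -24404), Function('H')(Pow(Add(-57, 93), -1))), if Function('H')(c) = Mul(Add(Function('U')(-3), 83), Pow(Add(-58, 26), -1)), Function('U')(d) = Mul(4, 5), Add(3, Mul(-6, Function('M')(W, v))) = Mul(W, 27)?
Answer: Rational(-1101367, 32) ≈ -34418.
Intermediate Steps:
Function('M')(W, v) = Add(Rational(1, 2), Mul(Rational(-9, 2), W)) (Function('M')(W, v) = Add(Rational(1, 2), Mul(Rational(-1, 6), Mul(W, 27))) = Add(Rational(1, 2), Mul(Rational(-1, 6), Mul(27, W))) = Add(Rational(1, 2), Mul(Rational(-9, 2), W)))
Function('U')(d) = 20
Function('H')(c) = Rational(-103, 32) (Function('H')(c) = Mul(Add(20, 83), Pow(Add(-58, 26), -1)) = Mul(103, Pow(-32, -1)) = Mul(103, Rational(-1, 32)) = Rational(-103, 32))
Add(Add(Add(-10550, Mul(-1, Function('M')(120, -65))), -24404), Function('H')(Pow(Add(-57, 93), -1))) = Add(Add(Add(-10550, Mul(-1, Add(Rational(1, 2), Mul(Rational(-9, 2), 120)))), -24404), Rational(-103, 32)) = Add(Add(Add(-10550, Mul(-1, Add(Rational(1, 2), -540))), -24404), Rational(-103, 32)) = Add(Add(Add(-10550, Mul(-1, Rational(-1079, 2))), -24404), Rational(-103, 32)) = Add(Add(Add(-10550, Rational(1079, 2)), -24404), Rational(-103, 32)) = Add(Add(Rational(-20021, 2), -24404), Rational(-103, 32)) = Add(Rational(-68829, 2), Rational(-103, 32)) = Rational(-1101367, 32)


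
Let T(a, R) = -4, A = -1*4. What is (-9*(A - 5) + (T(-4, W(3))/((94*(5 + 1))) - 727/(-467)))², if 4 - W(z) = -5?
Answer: 29546258308609/4335827409 ≈ 6814.4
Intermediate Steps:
A = -4
W(z) = 9 (W(z) = 4 - 1*(-5) = 4 + 5 = 9)
(-9*(A - 5) + (T(-4, W(3))/((94*(5 + 1))) - 727/(-467)))² = (-9*(-4 - 5) + (-4*1/(94*(5 + 1)) - 727/(-467)))² = (-9*(-9) + (-4/(94*6) - 727*(-1/467)))² = (81 + (-4/564 + 727/467))² = (81 + (-4*1/564 + 727/467))² = (81 + (-1/141 + 727/467))² = (81 + 102040/65847)² = (5435647/65847)² = 29546258308609/4335827409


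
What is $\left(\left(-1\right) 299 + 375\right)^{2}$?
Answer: $5776$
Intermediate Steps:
$\left(\left(-1\right) 299 + 375\right)^{2} = \left(-299 + 375\right)^{2} = 76^{2} = 5776$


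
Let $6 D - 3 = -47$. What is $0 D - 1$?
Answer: $-1$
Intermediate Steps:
$D = - \frac{22}{3}$ ($D = \frac{1}{2} + \frac{1}{6} \left(-47\right) = \frac{1}{2} - \frac{47}{6} = - \frac{22}{3} \approx -7.3333$)
$0 D - 1 = 0 \left(- \frac{22}{3}\right) - 1 = 0 - 1 = -1$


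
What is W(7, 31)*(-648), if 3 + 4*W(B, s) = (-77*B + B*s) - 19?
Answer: 55728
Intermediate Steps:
W(B, s) = -11/2 - 77*B/4 + B*s/4 (W(B, s) = -3/4 + ((-77*B + B*s) - 19)/4 = -3/4 + (-19 - 77*B + B*s)/4 = -3/4 + (-19/4 - 77*B/4 + B*s/4) = -11/2 - 77*B/4 + B*s/4)
W(7, 31)*(-648) = (-11/2 - 77/4*7 + (1/4)*7*31)*(-648) = (-11/2 - 539/4 + 217/4)*(-648) = -86*(-648) = 55728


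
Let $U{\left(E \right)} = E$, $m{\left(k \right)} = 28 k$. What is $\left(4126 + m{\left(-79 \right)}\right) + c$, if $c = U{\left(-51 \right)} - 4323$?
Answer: $-2460$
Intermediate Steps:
$c = -4374$ ($c = -51 - 4323 = -4374$)
$\left(4126 + m{\left(-79 \right)}\right) + c = \left(4126 + 28 \left(-79\right)\right) - 4374 = \left(4126 - 2212\right) - 4374 = 1914 - 4374 = -2460$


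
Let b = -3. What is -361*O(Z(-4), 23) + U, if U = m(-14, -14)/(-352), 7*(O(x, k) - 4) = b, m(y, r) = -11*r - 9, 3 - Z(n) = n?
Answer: -3177815/2464 ≈ -1289.7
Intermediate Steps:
Z(n) = 3 - n
m(y, r) = -9 - 11*r
O(x, k) = 25/7 (O(x, k) = 4 + (1/7)*(-3) = 4 - 3/7 = 25/7)
U = -145/352 (U = (-9 - 11*(-14))/(-352) = (-9 + 154)*(-1/352) = 145*(-1/352) = -145/352 ≈ -0.41193)
-361*O(Z(-4), 23) + U = -361*25/7 - 145/352 = -9025/7 - 145/352 = -3177815/2464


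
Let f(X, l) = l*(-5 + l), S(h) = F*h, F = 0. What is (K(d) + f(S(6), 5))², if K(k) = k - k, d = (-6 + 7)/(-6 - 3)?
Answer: 0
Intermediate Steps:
S(h) = 0 (S(h) = 0*h = 0)
d = -⅑ (d = 1/(-9) = 1*(-⅑) = -⅑ ≈ -0.11111)
K(k) = 0
(K(d) + f(S(6), 5))² = (0 + 5*(-5 + 5))² = (0 + 5*0)² = (0 + 0)² = 0² = 0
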